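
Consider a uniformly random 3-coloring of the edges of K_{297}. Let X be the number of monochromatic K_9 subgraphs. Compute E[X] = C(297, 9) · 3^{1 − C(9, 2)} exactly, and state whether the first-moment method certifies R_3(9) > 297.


E[X] = C(297, 9) · 3^{1 − 36} = 43842345008337645 · 3^{−35} = 43842345008337645/50031545098999707.
As a reduced fraction: E[X] = 14614115002779215/16677181699666569 ≈ 0.876.
Is E[X] < 1? YES.
Since E[X] < 1, there exists a 3-coloring of K_{297} with no monochromatic K_9; hence R_3(9) > 297.

E[X] = 14614115002779215/16677181699666569 ≈ 0.876; E[X] < 1, so R_3(9) > 297.


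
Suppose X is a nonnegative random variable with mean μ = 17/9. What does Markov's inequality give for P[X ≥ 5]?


μ = E[X] = 17/9, a = 5.
Markov: P[X ≥ 5] ≤ μ/a = (17/9)/5 = 17/45.
Numerically: ≈ 0.377778.
(Since a = 5 > μ = 1.888889, the bound 17/45 is < 1 and informative.)

P[X ≥ 5] ≤ 17/45 ≈ 0.377778.


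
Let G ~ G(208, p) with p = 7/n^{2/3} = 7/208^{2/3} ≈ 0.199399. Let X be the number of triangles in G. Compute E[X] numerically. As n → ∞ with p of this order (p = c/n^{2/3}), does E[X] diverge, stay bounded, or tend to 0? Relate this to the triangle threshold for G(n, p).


Number of potential triangles: C(208, 3) = 1478256.
Each occurs with probability p³ ≈ (0.199399)³ ≈ 7.92806953e-03.
By linearity: E[X] = C(208, 3)·p³ ≈ 1478256 · 7.92806953e-03 ≈ 11719.716346.
Since α = 2/3 < 1, p = c/n^{2/3} ≫ 1/n is above the triangle threshold p ~ 1/n. Asymptotically E[X] ~ (c³/6)·n^{3(1−α)} = (7³/6)·n^{1} → ∞; triangles are abundant w.h.p.

E[X] ≈ 11719.716346; in regime p = Θ(1/n^{2/3}) E[X] diverges (above the triangle threshold p ~ 1/n).


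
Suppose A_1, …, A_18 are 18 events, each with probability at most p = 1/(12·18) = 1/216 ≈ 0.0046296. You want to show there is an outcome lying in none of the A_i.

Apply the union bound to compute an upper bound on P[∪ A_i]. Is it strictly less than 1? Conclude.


Union bound: P[∪_{i=1}^{18} A_i] ≤ Σ_i P[A_i] ≤ 18·p = 18·(1/216) = 1/12.
Numerically: 1/12 ≈ 0.0833333.
Is 1/12 < 1? YES.
Since P[∪ A_i] ≤ 1/12 < 1, the complement has P[∩ A_i^c] ≥ 1 − 1/12 = 11/12 > 0, so some outcome avoids every A_i.

18·p = 1/12 ≈ 0.0833333; existence CERTIFIED by the union bound.


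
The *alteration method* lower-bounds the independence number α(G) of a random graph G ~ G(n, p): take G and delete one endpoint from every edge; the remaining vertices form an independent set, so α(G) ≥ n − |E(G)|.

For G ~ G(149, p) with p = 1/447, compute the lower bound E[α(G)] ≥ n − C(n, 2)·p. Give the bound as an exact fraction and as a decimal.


E[|E(G)|] = C(149, 2)·p = 11026 · (1/447) = 74/3.
E[α(G)] ≥ n − E[|E(G)|] = 149 − 74/3 = 373/3.
Numerically: ≈ 124.333.
(This is only a lower bound; the true E[α(G)] may be larger.)

E[α(G)] ≥ 373/3 ≈ 124.333.


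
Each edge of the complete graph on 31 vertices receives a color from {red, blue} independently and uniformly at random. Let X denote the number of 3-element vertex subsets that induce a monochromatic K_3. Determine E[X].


Let X = Σ_S X_S over the C(31, 3) = 4495 subsets S of size 3, where X_S = 1 if the K_3 on S is monochromatic.
For a fixed S, the K_3 on S has C(3, 2) = 3 edges. P[all 3 edges red] = (1/2)^3, and likewise for blue, so P[monochromatic] = 2·(1/2)^3 = 2^{1 − 3} = 1/4.
By linearity of expectation: E[X] = C(31, 3) · 2^{1 − 3} = 4495 · 1/4 = 4495/4.
Numerically: E[X] ≈ 1123.750.

E[X] = C(31,3)·2^(1−C(3,2)) = 4495/4 ≈ 1123.750.


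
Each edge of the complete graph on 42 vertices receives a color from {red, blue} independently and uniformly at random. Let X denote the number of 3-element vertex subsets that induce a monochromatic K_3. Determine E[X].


Let X = Σ_S X_S over the C(42, 3) = 11480 subsets S of size 3, where X_S = 1 if the K_3 on S is monochromatic.
For a fixed S, the K_3 on S has C(3, 2) = 3 edges. P[all 3 edges red] = (1/2)^3, and likewise for blue, so P[monochromatic] = 2·(1/2)^3 = 2^{1 − 3} = 1/4.
By linearity of expectation: E[X] = C(42, 3) · 2^{1 − 3} = 11480 · 1/4 = 2870.
Numerically: E[X] ≈ 2870.000.

E[X] = C(42,3)·2^(1−C(3,2)) = 2870 ≈ 2870.000.


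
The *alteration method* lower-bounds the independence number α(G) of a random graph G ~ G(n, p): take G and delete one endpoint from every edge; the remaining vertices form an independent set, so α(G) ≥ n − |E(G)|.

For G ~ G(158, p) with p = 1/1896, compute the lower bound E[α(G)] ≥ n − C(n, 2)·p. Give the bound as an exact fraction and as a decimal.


E[|E(G)|] = C(158, 2)·p = 12403 · (1/1896) = 157/24.
E[α(G)] ≥ n − E[|E(G)|] = 158 − 157/24 = 3635/24.
Numerically: ≈ 151.45833.
(This is only a lower bound; the true E[α(G)] may be larger.)

E[α(G)] ≥ 3635/24 ≈ 151.45833.


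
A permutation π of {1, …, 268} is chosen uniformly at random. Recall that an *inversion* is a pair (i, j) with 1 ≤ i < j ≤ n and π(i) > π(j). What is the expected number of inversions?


Write X = Σ X_I over the C(268, 2) = 35778 pairs i < j, with X_I the indicator of one inversion.
There are 35778 indicators.
For each fixed pair i < j, the values π(i) and π(j) are two distinct elements of {1, …, 268} in uniformly random order; by symmetry P[π(i) > π(j)] = 1/2.
By linearity: E[X] = 35778 · (1/2) = C(268, 2) · (1/2) = 35778/2 = 17889 ≈ 17889.00000.

E[X] = 17889 = 17889.00000.


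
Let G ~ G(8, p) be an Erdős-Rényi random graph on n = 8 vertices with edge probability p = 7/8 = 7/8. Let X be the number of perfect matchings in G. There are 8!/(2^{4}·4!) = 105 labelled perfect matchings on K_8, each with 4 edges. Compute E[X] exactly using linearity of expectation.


K_8 has 8!/(2^{4}·4!) = 105 labelled perfect matchings.
For each such perfect matching H, let X_H = 1 if all 4 edges of H are present in G. Then P[X_H = 1] = p^{4} = (7/8)^{4} = 2401/4096.
By linearity: E[X] = Σ_H E[X_H] = 105 · p^{4} = 105 · 2401/4096 = 252105/4096.
Numerically: E[X] ≈ 61.55.

E[X] = 105 · (7/8)^{4} = 252105/4096 ≈ 61.55.


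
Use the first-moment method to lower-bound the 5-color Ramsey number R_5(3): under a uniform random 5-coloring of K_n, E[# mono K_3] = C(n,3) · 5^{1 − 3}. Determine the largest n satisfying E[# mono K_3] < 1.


We need C(n, 3) · 5^{1 − 3} < 1, i.e. C(n, 3) < 5^{3 − 1} = 25.
Check values of n near the boundary:
  n = 4: C(4, 3) = 4; 4 < 25? YES
  n = 5: C(5, 3) = 10; 10 < 25? YES
  n = 6: C(6, 3) = 20; 20 < 25? YES
  n = 7: C(7, 3) = 35; 35 < 25? NO
  n = 8: C(8, 3) = 56; 56 < 25? NO
The largest n with C(n, 3) < 25 is n = 6 (where E[X] = 4/5 ≈ 0.800). Hence R_5(3) > 6, i.e. R_5(3) ≥ 7.

Largest n = 6; hence R_5(3) > 6.


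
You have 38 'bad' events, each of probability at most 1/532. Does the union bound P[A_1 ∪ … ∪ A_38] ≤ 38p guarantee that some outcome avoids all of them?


Union bound: P[∪_{i=1}^{38} A_i] ≤ Σ_i P[A_i] ≤ 38·p = 38·(1/532) = 1/14.
Numerically: 1/14 ≈ 0.0714.
Is 1/14 < 1? YES.
Since P[∪ A_i] ≤ 1/14 < 1, the complement has P[∩ A_i^c] ≥ 1 − 1/14 = 13/14 > 0, so some outcome avoids every A_i.

38·p = 1/14 ≈ 0.0714; existence CERTIFIED by the union bound.


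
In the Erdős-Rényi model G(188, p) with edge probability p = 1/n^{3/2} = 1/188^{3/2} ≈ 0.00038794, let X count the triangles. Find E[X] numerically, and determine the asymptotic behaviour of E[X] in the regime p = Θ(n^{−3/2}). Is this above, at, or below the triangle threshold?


Number of potential triangles: C(188, 3) = 1089836.
Each occurs with probability p³ ≈ (0.00038794)³ ≈ 5.8383440e-11.
By linearity: E[X] = C(188, 3)·p³ ≈ 1089836 · 5.8383440e-11 ≈ 0.00006.
Since α = 3/2 > 1, p = c/n^{3/2} = o(1/n) is below the triangle threshold p ~ 1/n. Asymptotically E[X] ~ (c³/6)·n^{3(1−α)} = (1³/6)·n^{-1.5} → 0, so by Markov's inequality G has no triangles w.h.p.

E[X] ≈ 0.00006; in regime p = Θ(1/n^{3/2}) E[X] tends to 0 (below the triangle threshold p ~ 1/n).


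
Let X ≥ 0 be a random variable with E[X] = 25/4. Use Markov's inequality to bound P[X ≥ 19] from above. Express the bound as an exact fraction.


μ = E[X] = 25/4, a = 19.
Markov: P[X ≥ 19] ≤ μ/a = (25/4)/19 = 25/76.
Numerically: ≈ 0.3289.
(Since a = 19 > μ = 6.2500, the bound 25/76 is < 1 and informative.)

P[X ≥ 19] ≤ 25/76 ≈ 0.3289.


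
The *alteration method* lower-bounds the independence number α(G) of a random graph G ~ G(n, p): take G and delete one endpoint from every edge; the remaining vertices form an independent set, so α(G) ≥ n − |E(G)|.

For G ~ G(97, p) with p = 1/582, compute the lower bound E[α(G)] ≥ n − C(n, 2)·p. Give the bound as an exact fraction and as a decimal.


E[|E(G)|] = C(97, 2)·p = 4656 · (1/582) = 8.
E[α(G)] ≥ n − E[|E(G)|] = 97 − 8 = 89.
Numerically: ≈ 89.000.
(This is only a lower bound; the true E[α(G)] may be larger.)

E[α(G)] ≥ 89 ≈ 89.000.


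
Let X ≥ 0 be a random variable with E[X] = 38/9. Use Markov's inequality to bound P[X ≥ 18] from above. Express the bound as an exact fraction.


μ = E[X] = 38/9, a = 18.
Markov: P[X ≥ 18] ≤ μ/a = (38/9)/18 = 19/81.
Numerically: ≈ 0.234568.
(Since a = 18 > μ = 4.222222, the bound 19/81 is < 1 and informative.)

P[X ≥ 18] ≤ 19/81 ≈ 0.234568.


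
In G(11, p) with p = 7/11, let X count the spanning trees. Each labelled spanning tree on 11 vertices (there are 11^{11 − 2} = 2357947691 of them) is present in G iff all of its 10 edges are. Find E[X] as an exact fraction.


K_11 has 11^{11 − 2} = 2357947691 labelled spanning trees.
For each such spanning tree H, let X_H = 1 if all 10 edges of H are present in G. Then P[X_H = 1] = p^{10} = (7/11)^{10} = 282475249/25937424601.
By linearity: E[X] = Σ_H E[X_H] = 2357947691 · p^{10} = 2357947691 · 282475249/25937424601 = 282475249/11.
Numerically: E[X] ≈ 2.56796e+07.

E[X] = 2357947691 · (7/11)^{10} = 282475249/11 ≈ 2.56796e+07.


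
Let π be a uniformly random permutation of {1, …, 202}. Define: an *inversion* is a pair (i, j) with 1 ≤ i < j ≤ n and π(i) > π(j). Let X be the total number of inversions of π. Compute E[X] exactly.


Write X = Σ X_I over the C(202, 2) = 20301 pairs i < j, with X_I the indicator of one inversion.
There are 20301 indicators.
For each fixed pair i < j, the values π(i) and π(j) are two distinct elements of {1, …, 202} in uniformly random order; by symmetry P[π(i) > π(j)] = 1/2.
By linearity: E[X] = 20301 · (1/2) = C(202, 2) · (1/2) = 20301/2 = 20301/2 ≈ 10150.50000.

E[X] = 20301/2 = 10150.50000.


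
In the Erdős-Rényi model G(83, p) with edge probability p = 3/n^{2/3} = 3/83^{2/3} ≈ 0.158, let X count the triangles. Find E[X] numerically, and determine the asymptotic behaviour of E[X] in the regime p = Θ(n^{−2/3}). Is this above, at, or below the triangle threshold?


Number of potential triangles: C(83, 3) = 91881.
Each occurs with probability p³ ≈ (0.158)³ ≈ 3.91929e-03.
By linearity: E[X] = C(83, 3)·p³ ≈ 91881 · 3.91929e-03 ≈ 360.108.
Since α = 2/3 < 1, p = c/n^{2/3} ≫ 1/n is above the triangle threshold p ~ 1/n. Asymptotically E[X] ~ (c³/6)·n^{3(1−α)} = (3³/6)·n^{1} → ∞; triangles are abundant w.h.p.

E[X] ≈ 360.108; in regime p = Θ(1/n^{2/3}) E[X] diverges (above the triangle threshold p ~ 1/n).


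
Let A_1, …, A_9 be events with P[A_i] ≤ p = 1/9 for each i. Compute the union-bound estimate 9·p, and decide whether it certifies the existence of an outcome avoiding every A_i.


Union bound: P[∪_{i=1}^{9} A_i] ≤ Σ_i P[A_i] ≤ 9·p = 9·(1/9) = 1.
Numerically: 1 ≈ 1.000000.
Is 1 < 1? NO.
Since the bound 1 is ≥ 1, the union bound is uninformative here; it does NOT by itself certify existence.

9·p = 1 ≈ 1.000000; existence NOT certified by the union bound.


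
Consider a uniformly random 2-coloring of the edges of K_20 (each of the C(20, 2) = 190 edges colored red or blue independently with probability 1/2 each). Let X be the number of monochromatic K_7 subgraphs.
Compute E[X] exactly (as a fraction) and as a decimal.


Let X = Σ_S X_S over the C(20, 7) = 77520 subsets S of size 7, where X_S = 1 if the K_7 on S is monochromatic.
For a fixed S, the K_7 on S has C(7, 2) = 21 edges. P[all 21 edges red] = (1/2)^21, and likewise for blue, so P[monochromatic] = 2·(1/2)^21 = 2^{1 − 21} = 1/1048576.
By linearity: E[X] = C(20, 7) · 2^{1 − 21} = 77520 · 1/1048576 = 4845/65536.
Numerically: E[X] ≈ 0.073929.

E[X] = C(20,7)·2^(1−C(7,2)) = 4845/65536 ≈ 0.073929.


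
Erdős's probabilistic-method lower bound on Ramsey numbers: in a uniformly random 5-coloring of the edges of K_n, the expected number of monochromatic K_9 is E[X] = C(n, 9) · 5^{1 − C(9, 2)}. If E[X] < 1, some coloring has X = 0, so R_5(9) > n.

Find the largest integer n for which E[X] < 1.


We need C(n, 9) · 5^{1 − 36} < 1, i.e. C(n, 9) < 5^{36 − 1} = 2910383045673370361328125.
Check values of n near the boundary:
  n = 2165: C(2165, 9) = 2832220612024886803272630; 2832220612024886803272630 < 2910383045673370361328125? YES
  n = 2166: C(2166, 9) = 2844037944203015677277940; 2844037944203015677277940 < 2910383045673370361328125? YES
  n = 2167: C(2167, 9) = 2855899084841489792706810; 2855899084841489792706810 < 2910383045673370361328125? YES
  n = 2168: C(2168, 9) = 2867804175977929537095120; 2867804175977929537095120 < 2910383045673370361328125? YES
  n = 2169: C(2169, 9) = 2879753360044504243499683; 2879753360044504243499683 < 2910383045673370361328125? YES
  n = 2170: C(2170, 9) = 2891746779868845075610510; 2891746779868845075610510 < 2910383045673370361328125? YES
  n = 2171: C(2171, 9) = 2903784578674959601827205; 2903784578674959601827205 < 2910383045673370361328125? YES
  n = 2172: C(2172, 9) = 2915866900084148060642020; 2915866900084148060642020 < 2910383045673370361328125? NO
  n = 2173: C(2173, 9) = 2927993888115921319674265; 2927993888115921319674265 < 2910383045673370361328125? NO
The largest n with C(n, 9) < 2910383045673370361328125 is n = 2171 (where E[X] = 580756915734991920365441/582076609134674072265625 ≈ 0.99773). Hence R_5(9) > 2171, i.e. R_5(9) ≥ 2172.

Largest n = 2171; hence R_5(9) > 2171.


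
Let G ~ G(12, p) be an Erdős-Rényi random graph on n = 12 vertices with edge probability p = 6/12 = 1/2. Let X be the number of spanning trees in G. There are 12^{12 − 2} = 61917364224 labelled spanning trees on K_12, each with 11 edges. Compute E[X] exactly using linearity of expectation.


K_12 has 12^{12 − 2} = 61917364224 labelled spanning trees.
For each such spanning tree H, let X_H = 1 if all 11 edges of H are present in G. Then P[X_H = 1] = p^{11} = (1/2)^{11} = 1/2048.
By linearity of expectation: E[X] = Σ_H E[X_H] = 61917364224 · p^{11} = 61917364224 · 1/2048 = 30233088.
Numerically: E[X] ≈ 3.023e+07.

E[X] = 61917364224 · (1/2)^{11} = 30233088 ≈ 3.023e+07.


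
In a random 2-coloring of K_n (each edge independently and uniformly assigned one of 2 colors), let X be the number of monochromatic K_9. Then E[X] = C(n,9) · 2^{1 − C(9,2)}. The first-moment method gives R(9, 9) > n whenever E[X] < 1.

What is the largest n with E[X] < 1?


We need C(n, 9) · 2^{1 − 36} < 1, i.e. C(n, 9) < 2^{36 − 1} = 34359738368.
Check values of n near the boundary:
  n = 63: C(63, 9) = 23667689815; 23667689815 < 34359738368? YES
  n = 64: C(64, 9) = 27540584512; 27540584512 < 34359738368? YES
  n = 65: C(65, 9) = 31966749880; 31966749880 < 34359738368? YES
  n = 66: C(66, 9) = 37014131440; 37014131440 < 34359738368? NO
  n = 67: C(67, 9) = 42757703560; 42757703560 < 34359738368? NO
The largest n with C(n, 9) < 34359738368 is n = 65 (where E[X] = 3995843735/4294967296 ≈ 0.93035). Hence R(9, 9) > 65, i.e. R(9, 9) ≥ 66.

Largest n = 65; hence R(9, 9) > 65.


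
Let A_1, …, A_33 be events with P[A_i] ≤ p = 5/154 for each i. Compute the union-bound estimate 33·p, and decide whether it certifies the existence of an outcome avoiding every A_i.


Union bound: P[∪_{i=1}^{33} A_i] ≤ Σ_i P[A_i] ≤ 33·p = 33·(5/154) = 15/14.
Numerically: 15/14 ≈ 1.07143.
Is 15/14 < 1? NO.
Since the bound 15/14 is ≥ 1, the union bound is uninformative here; it does NOT by itself certify existence.

33·p = 15/14 ≈ 1.07143; existence NOT certified by the union bound.


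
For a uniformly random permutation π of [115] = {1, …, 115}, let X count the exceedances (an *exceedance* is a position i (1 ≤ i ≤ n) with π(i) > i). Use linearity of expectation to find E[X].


Write X = Σ_{i=1}^{115} X_i, where X_i = 1_{π(i) > i}.
For each fixed i, π(i) is uniform over {1, …, 115} (marginal of a uniform permutation), so P[π(i) > i] = (n − i)/n. Summing: Σ_{i=1}^{115} (n − i)/n = (0 + 1 + … + 114)/115 = 115(115 − 1)/(2·115) = (115 − 1)/2.
Hence E[X] = Σ_{i=1}^{115} (115 − i)/115 = 57 ≈ 57.0000.

E[X] = 57 = 57.0000.


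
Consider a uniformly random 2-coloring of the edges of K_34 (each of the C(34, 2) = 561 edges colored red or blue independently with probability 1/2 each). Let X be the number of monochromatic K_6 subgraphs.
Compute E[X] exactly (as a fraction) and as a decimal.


Let X = Σ_S X_S over the C(34, 6) = 1344904 subsets S of size 6, where X_S = 1 if the K_6 on S is monochromatic.
For a fixed S, the K_6 on S has C(6, 2) = 15 edges. P[all 15 edges red] = (1/2)^15, and likewise for blue, so P[monochromatic] = 2·(1/2)^15 = 2^{1 − 15} = 1/16384.
Summing: E[X] = C(34, 6) · 2^{1 − 15} = 1344904 · 1/16384 = 168113/2048.
Numerically: E[X] ≈ 82.086.

E[X] = C(34,6)·2^(1−C(6,2)) = 168113/2048 ≈ 82.086.


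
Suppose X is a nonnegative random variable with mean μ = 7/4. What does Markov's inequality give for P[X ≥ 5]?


μ = E[X] = 7/4, a = 5.
Markov: P[X ≥ 5] ≤ μ/a = (7/4)/5 = 7/20.
Numerically: ≈ 0.35000.
(Since a = 5 > μ = 1.75000, the bound 7/20 is < 1 and informative.)

P[X ≥ 5] ≤ 7/20 ≈ 0.35000.


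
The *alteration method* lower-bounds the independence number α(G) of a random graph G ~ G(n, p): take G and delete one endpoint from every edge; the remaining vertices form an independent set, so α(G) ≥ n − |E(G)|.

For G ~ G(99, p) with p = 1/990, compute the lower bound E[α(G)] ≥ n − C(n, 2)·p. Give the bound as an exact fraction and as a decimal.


E[|E(G)|] = C(99, 2)·p = 4851 · (1/990) = 49/10.
E[α(G)] ≥ n − E[|E(G)|] = 99 − 49/10 = 941/10.
Numerically: ≈ 94.100.
(This is only a lower bound; the true E[α(G)] may be larger.)

E[α(G)] ≥ 941/10 ≈ 94.100.


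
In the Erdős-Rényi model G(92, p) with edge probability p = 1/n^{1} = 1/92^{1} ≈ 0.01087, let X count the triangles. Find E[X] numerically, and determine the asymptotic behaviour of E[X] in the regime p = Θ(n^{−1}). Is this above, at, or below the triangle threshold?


Number of potential triangles: C(92, 3) = 125580.
Each occurs with probability p³ ≈ (0.01087)³ ≈ 1.2842114e-06.
By linearity: E[X] = C(92, 3)·p³ ≈ 125580 · 1.2842114e-06 ≈ 0.16127.
Here α = 1, so p = 1/n is exactly at the triangle threshold p ~ 1/n. Asymptotically E[X] → c³/6 = 1³/6 = 1/6 ≈ 0.16667, a bounded constant. In this regime the triangle count is asymptotically Poisson(c³/6).

E[X] ≈ 0.16127; in regime p = Θ(1/n^{1}) E[X] stays bounded (at the triangle threshold p ~ 1/n).


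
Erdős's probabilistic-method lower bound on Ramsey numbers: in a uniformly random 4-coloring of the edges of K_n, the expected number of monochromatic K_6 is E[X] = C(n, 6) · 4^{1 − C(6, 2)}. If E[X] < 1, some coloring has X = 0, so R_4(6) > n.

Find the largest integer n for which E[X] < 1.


We need C(n, 6) · 4^{1 − 15} < 1, i.e. C(n, 6) < 4^{15 − 1} = 268435456.
Check values of n near the boundary:
  n = 75: C(75, 6) = 201359550; 201359550 < 268435456? YES
  n = 76: C(76, 6) = 218618940; 218618940 < 268435456? YES
  n = 77: C(77, 6) = 237093780; 237093780 < 268435456? YES
  n = 78: C(78, 6) = 256851595; 256851595 < 268435456? YES
  n = 79: C(79, 6) = 277962685; 277962685 < 268435456? NO
The largest n with C(n, 6) < 268435456 is n = 78 (where E[X] = 256851595/268435456 ≈ 0.9568). Hence R_4(6) > 78, i.e. R_4(6) ≥ 79.

Largest n = 78; hence R_4(6) > 78.


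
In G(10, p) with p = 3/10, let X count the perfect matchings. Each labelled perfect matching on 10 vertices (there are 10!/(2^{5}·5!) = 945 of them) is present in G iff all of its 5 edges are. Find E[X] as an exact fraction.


K_10 has 10!/(2^{5}·5!) = 945 labelled perfect matchings.
For each such perfect matching H, let X_H = 1 if all 5 edges of H are present in G. Then P[X_H = 1] = p^{5} = (3/10)^{5} = 243/100000.
By linearity of expectation: E[X] = Σ_H E[X_H] = 945 · p^{5} = 945 · 243/100000 = 45927/20000.
Numerically: E[X] ≈ 2.29635.

E[X] = 945 · (3/10)^{5} = 45927/20000 ≈ 2.29635.


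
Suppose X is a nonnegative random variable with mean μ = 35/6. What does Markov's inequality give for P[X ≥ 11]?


μ = E[X] = 35/6, a = 11.
Markov: P[X ≥ 11] ≤ μ/a = (35/6)/11 = 35/66.
Numerically: ≈ 0.530.
(Since a = 11 > μ = 5.833, the bound 35/66 is < 1 and informative.)

P[X ≥ 11] ≤ 35/66 ≈ 0.530.


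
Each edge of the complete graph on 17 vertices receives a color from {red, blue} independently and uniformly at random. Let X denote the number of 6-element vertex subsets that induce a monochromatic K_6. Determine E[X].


Let X = Σ_S X_S over the C(17, 6) = 12376 subsets S of size 6, where X_S = 1 if the K_6 on S is monochromatic.
For a fixed S, the K_6 on S has C(6, 2) = 15 edges. P[all 15 edges red] = (1/2)^15, and likewise for blue, so P[monochromatic] = 2·(1/2)^15 = 2^{1 − 15} = 1/16384.
By linearity: E[X] = C(17, 6) · 2^{1 − 15} = 12376 · 1/16384 = 1547/2048.
Numerically: E[X] ≈ 0.7554.

E[X] = C(17,6)·2^(1−C(6,2)) = 1547/2048 ≈ 0.7554.


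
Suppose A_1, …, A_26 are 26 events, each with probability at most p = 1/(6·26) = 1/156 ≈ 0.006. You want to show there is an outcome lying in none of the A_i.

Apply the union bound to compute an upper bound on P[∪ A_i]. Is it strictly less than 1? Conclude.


Union bound: P[∪_{i=1}^{26} A_i] ≤ Σ_i P[A_i] ≤ 26·p = 26·(1/156) = 1/6.
Numerically: 1/6 ≈ 0.167.
Is 1/6 < 1? YES.
Since P[∪ A_i] ≤ 1/6 < 1, the complement has P[∩ A_i^c] ≥ 1 − 1/6 = 5/6 > 0, so some outcome avoids every A_i.

26·p = 1/6 ≈ 0.167; existence CERTIFIED by the union bound.


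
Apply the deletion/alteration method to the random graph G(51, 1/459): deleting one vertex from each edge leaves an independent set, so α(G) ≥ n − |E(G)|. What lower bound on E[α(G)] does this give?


E[|E(G)|] = C(51, 2)·p = 1275 · (1/459) = 25/9.
E[α(G)] ≥ n − E[|E(G)|] = 51 − 25/9 = 434/9.
Numerically: ≈ 48.222.
(This is only a lower bound; the true E[α(G)] may be larger.)

E[α(G)] ≥ 434/9 ≈ 48.222.


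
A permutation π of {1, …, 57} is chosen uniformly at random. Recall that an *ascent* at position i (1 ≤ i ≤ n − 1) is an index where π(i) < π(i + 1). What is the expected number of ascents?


Write X = Σ X_I over i = 1, …, 56, with X_I the indicator of one ascent.
There are 56 indicators.
For each fixed i, the pair (π(i), π(i+1)) is a uniformly random ordered pair of distinct values from {1, …, 57}; by symmetry P[π(i) < π(i+1)] = 1/2.
By linearity: E[X] = 56 · (1/2) = (57 − 1) · (1/2) = 28 ≈ 28.00000.

E[X] = 28 = 28.00000.


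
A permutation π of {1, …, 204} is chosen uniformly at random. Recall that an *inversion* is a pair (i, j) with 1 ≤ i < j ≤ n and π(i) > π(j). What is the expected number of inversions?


Write X = Σ X_I over the C(204, 2) = 20706 pairs i < j, with X_I the indicator of one inversion.
There are 20706 indicators.
For each fixed pair i < j, the values π(i) and π(j) are two distinct elements of {1, …, 204} in uniformly random order; by symmetry P[π(i) > π(j)] = 1/2.
By linearity: E[X] = 20706 · (1/2) = C(204, 2) · (1/2) = 20706/2 = 10353 ≈ 10353.0000.

E[X] = 10353 = 10353.0000.


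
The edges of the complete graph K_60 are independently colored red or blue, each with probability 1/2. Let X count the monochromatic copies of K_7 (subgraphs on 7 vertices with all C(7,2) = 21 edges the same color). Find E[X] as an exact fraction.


Let X = Σ_S X_S over the C(60, 7) = 386206920 subsets S of size 7, where X_S = 1 if the K_7 on S is monochromatic.
For a fixed S, the K_7 on S has C(7, 2) = 21 edges. P[all 21 edges red] = (1/2)^21, and likewise for blue, so P[monochromatic] = 2·(1/2)^21 = 2^{1 − 21} = 1/1048576.
By linearity of expectation: E[X] = C(60, 7) · 2^{1 − 21} = 386206920 · 1/1048576 = 48275865/131072.
Numerically: E[X] ≈ 368.3156.

E[X] = C(60,7)·2^(1−C(7,2)) = 48275865/131072 ≈ 368.3156.


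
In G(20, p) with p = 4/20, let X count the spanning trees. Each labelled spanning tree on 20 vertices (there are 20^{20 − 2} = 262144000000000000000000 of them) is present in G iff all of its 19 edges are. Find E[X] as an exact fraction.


K_20 has 20^{20 − 2} = 262144000000000000000000 labelled spanning trees.
For each such spanning tree H, let X_H = 1 if all 19 edges of H are present in G. Then P[X_H = 1] = p^{19} = (1/5)^{19} = 1/19073486328125.
Summing the indicators: E[X] = Σ_H E[X_H] = 262144000000000000000000 · p^{19} = 262144000000000000000000 · 1/19073486328125 = 68719476736/5.
Numerically: E[X] ≈ 1.37439e+10.

E[X] = 262144000000000000000000 · (1/5)^{19} = 68719476736/5 ≈ 1.37439e+10.


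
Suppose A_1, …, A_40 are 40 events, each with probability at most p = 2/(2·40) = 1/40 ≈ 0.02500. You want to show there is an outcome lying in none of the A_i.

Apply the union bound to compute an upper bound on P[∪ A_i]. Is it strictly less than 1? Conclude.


Union bound: P[∪_{i=1}^{40} A_i] ≤ Σ_i P[A_i] ≤ 40·p = 40·(1/40) = 1.
Numerically: 1 ≈ 1.00000.
Is 1 < 1? NO.
Since the bound 1 is ≥ 1, the union bound is uninformative here; it does NOT by itself certify existence.

40·p = 1 ≈ 1.00000; existence NOT certified by the union bound.


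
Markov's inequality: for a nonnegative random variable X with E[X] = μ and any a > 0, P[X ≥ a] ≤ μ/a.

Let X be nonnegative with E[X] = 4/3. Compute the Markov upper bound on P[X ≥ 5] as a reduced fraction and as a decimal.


μ = E[X] = 4/3, a = 5.
Markov: P[X ≥ 5] ≤ μ/a = (4/3)/5 = 4/15.
Numerically: ≈ 0.267.
(Since a = 5 > μ = 1.333, the bound 4/15 is < 1 and informative.)

P[X ≥ 5] ≤ 4/15 ≈ 0.267.


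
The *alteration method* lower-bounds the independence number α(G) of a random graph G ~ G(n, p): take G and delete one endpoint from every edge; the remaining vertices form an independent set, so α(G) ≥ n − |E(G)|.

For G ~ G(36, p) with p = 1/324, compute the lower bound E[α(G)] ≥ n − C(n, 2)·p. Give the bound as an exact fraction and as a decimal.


E[|E(G)|] = C(36, 2)·p = 630 · (1/324) = 35/18.
E[α(G)] ≥ n − E[|E(G)|] = 36 − 35/18 = 613/18.
Numerically: ≈ 34.055556.
(This is only a lower bound; the true E[α(G)] may be larger.)

E[α(G)] ≥ 613/18 ≈ 34.055556.


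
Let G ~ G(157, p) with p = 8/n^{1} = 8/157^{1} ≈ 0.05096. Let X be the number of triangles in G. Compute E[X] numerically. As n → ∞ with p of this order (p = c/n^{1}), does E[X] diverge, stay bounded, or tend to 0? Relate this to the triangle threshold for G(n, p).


Number of potential triangles: C(157, 3) = 632710.
Each occurs with probability p³ ≈ (0.05096)³ ≈ 1.323034e-04.
By linearity: E[X] = C(157, 3)·p³ ≈ 632710 · 1.323034e-04 ≈ 83.7097.
Here α = 1, so p = 8/n is exactly at the triangle threshold p ~ 1/n. Asymptotically E[X] → c³/6 = 8³/6 = 256/3 ≈ 85.3333, a bounded constant. In this regime the triangle count is asymptotically Poisson(c³/6).

E[X] ≈ 83.7097; in regime p = Θ(1/n^{1}) E[X] stays bounded (at the triangle threshold p ~ 1/n).


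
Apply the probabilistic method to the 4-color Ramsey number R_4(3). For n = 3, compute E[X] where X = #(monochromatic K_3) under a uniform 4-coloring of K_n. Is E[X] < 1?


E[X] = C(3, 3) · 4^{1 − 3} = 1 · 4^{−2} = 1/16.
As a reduced fraction: E[X] = 1/16 ≈ 0.06250.
Is E[X] < 1? YES.
Since E[X] < 1, there exists a 4-coloring of K_{3} with no monochromatic K_3; hence R_4(3) > 3.

E[X] = 1/16 ≈ 0.06250; E[X] < 1, so R_4(3) > 3.


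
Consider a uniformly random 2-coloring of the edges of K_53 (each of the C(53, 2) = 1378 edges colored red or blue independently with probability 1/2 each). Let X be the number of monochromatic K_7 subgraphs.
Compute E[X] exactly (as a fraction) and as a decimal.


Let X = Σ_S X_S over the C(53, 7) = 154143080 subsets S of size 7, where X_S = 1 if the K_7 on S is monochromatic.
For a fixed S, the K_7 on S has C(7, 2) = 21 edges. P[all 21 edges red] = (1/2)^21, and likewise for blue, so P[monochromatic] = 2·(1/2)^21 = 2^{1 − 21} = 1/1048576.
By linearity: E[X] = C(53, 7) · 2^{1 − 21} = 154143080 · 1/1048576 = 19267885/131072.
Numerically: E[X] ≈ 147.002296.

E[X] = C(53,7)·2^(1−C(7,2)) = 19267885/131072 ≈ 147.002296.


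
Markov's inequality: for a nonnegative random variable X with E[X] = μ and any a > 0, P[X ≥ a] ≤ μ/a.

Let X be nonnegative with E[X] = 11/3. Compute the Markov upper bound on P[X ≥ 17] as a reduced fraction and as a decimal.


μ = E[X] = 11/3, a = 17.
Markov: P[X ≥ 17] ≤ μ/a = (11/3)/17 = 11/51.
Numerically: ≈ 0.2157.
(Since a = 17 > μ = 3.6667, the bound 11/51 is < 1 and informative.)

P[X ≥ 17] ≤ 11/51 ≈ 0.2157.


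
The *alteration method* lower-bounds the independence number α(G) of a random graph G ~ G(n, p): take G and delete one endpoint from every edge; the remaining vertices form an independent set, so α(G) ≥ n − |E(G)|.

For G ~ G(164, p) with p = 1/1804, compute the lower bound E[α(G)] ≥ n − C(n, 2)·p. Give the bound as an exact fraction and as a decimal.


E[|E(G)|] = C(164, 2)·p = 13366 · (1/1804) = 163/22.
E[α(G)] ≥ n − E[|E(G)|] = 164 − 163/22 = 3445/22.
Numerically: ≈ 156.5909.
(This is only a lower bound; the true E[α(G)] may be larger.)

E[α(G)] ≥ 3445/22 ≈ 156.5909.


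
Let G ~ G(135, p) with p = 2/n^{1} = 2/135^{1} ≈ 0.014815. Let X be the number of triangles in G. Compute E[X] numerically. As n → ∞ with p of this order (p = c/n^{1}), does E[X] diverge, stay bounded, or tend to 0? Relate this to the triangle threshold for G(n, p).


Number of potential triangles: C(135, 3) = 400995.
Each occurs with probability p³ ≈ (0.014815)³ ≈ 3.2515369e-06.
By linearity: E[X] = C(135, 3)·p³ ≈ 400995 · 3.2515369e-06 ≈ 1.30385.
Here α = 1, so p = 2/n is exactly at the triangle threshold p ~ 1/n. Asymptotically E[X] → c³/6 = 2³/6 = 4/3 ≈ 1.33333, a bounded constant. In this regime the triangle count is asymptotically Poisson(c³/6).

E[X] ≈ 1.30385; in regime p = Θ(1/n^{1}) E[X] stays bounded (at the triangle threshold p ~ 1/n).


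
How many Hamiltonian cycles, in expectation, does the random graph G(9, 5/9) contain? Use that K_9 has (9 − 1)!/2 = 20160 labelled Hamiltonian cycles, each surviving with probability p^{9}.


K_9 has (9 − 1)!/2 = 20160 labelled Hamiltonian cycles.
For each such Hamiltonian cycle H, let X_H = 1 if all 9 edges of H are present in G. Then P[X_H = 1] = p^{9} = (5/9)^{9} = 1953125/387420489.
By linearity: E[X] = Σ_H E[X_H] = 20160 · p^{9} = 20160 · 1953125/387420489 = 4375000000/43046721.
Numerically: E[X] ≈ 102.

E[X] = 20160 · (5/9)^{9} = 4375000000/43046721 ≈ 102.


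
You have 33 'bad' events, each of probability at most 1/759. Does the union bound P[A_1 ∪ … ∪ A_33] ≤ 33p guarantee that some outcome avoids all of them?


Union bound: P[∪_{i=1}^{33} A_i] ≤ Σ_i P[A_i] ≤ 33·p = 33·(1/759) = 1/23.
Numerically: 1/23 ≈ 0.0434783.
Is 1/23 < 1? YES.
Since P[∪ A_i] ≤ 1/23 < 1, the complement has P[∩ A_i^c] ≥ 1 − 1/23 = 22/23 > 0, so some outcome avoids every A_i.

33·p = 1/23 ≈ 0.0434783; existence CERTIFIED by the union bound.


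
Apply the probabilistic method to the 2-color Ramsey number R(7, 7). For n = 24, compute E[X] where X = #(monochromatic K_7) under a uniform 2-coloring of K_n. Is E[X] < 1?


E[X] = C(24, 7) · 2^{1 − 21} = 346104 · 2^{−20} = 346104/1048576.
As a reduced fraction: E[X] = 43263/131072 ≈ 0.330.
Is E[X] < 1? YES.
Since E[X] < 1, there exists a 2-coloring of K_{24} with no monochromatic K_7; hence R(7, 7) > 24.

E[X] = 43263/131072 ≈ 0.330; E[X] < 1, so R(7, 7) > 24.


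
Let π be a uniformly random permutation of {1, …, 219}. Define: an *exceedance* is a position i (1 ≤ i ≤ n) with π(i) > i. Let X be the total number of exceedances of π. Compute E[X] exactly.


Write X = Σ_{i=1}^{219} X_i, where X_i = 1_{π(i) > i}.
For each fixed i, π(i) is uniform over {1, …, 219} (marginal of a uniform permutation), so P[π(i) > i] = (n − i)/n. Summing: Σ_{i=1}^{219} (n − i)/n = (0 + 1 + … + 218)/219 = 219(219 − 1)/(2·219) = (219 − 1)/2.
Hence E[X] = Σ_{i=1}^{219} (219 − i)/219 = 109 ≈ 109.000.

E[X] = 109 = 109.000.


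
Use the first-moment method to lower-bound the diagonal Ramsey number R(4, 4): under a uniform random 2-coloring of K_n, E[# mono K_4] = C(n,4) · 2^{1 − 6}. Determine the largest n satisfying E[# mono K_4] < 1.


We need C(n, 4) · 2^{1 − 6} < 1, i.e. C(n, 4) < 2^{6 − 1} = 32.
Check values of n near the boundary:
  n = 5: C(5, 4) = 5; 5 < 32? YES
  n = 6: C(6, 4) = 15; 15 < 32? YES
  n = 7: C(7, 4) = 35; 35 < 32? NO
The largest n with C(n, 4) < 32 is n = 6 (where E[X] = 15/32 ≈ 0.468750). Hence R(4, 4) > 6, i.e. R(4, 4) ≥ 7.

Largest n = 6; hence R(4, 4) > 6.


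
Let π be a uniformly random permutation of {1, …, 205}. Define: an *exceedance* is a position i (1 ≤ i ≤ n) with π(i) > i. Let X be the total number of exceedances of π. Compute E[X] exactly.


Write X = Σ_{i=1}^{205} X_i, where X_i = 1_{π(i) > i}.
For each fixed i, π(i) is uniform over {1, …, 205} (marginal of a uniform permutation), so P[π(i) > i] = (n − i)/n. Summing: Σ_{i=1}^{205} (n − i)/n = (0 + 1 + … + 204)/205 = 205(205 − 1)/(2·205) = (205 − 1)/2.
Hence E[X] = Σ_{i=1}^{205} (205 − i)/205 = 102 ≈ 102.00000.

E[X] = 102 = 102.00000.


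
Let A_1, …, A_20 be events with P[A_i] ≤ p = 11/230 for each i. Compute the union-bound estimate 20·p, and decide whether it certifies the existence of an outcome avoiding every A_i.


Union bound: P[∪_{i=1}^{20} A_i] ≤ Σ_i P[A_i] ≤ 20·p = 20·(11/230) = 22/23.
Numerically: 22/23 ≈ 0.9565.
Is 22/23 < 1? YES.
Since P[∪ A_i] ≤ 22/23 < 1, the complement has P[∩ A_i^c] ≥ 1 − 22/23 = 1/23 > 0, so some outcome avoids every A_i.

20·p = 22/23 ≈ 0.9565; existence CERTIFIED by the union bound.


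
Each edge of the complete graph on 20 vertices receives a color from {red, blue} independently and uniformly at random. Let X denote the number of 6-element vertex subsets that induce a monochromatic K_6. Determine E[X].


Let X = Σ_S X_S over the C(20, 6) = 38760 subsets S of size 6, where X_S = 1 if the K_6 on S is monochromatic.
For a fixed S, the K_6 on S has C(6, 2) = 15 edges. P[all 15 edges red] = (1/2)^15, and likewise for blue, so P[monochromatic] = 2·(1/2)^15 = 2^{1 − 15} = 1/16384.
By linearity of expectation: E[X] = C(20, 6) · 2^{1 − 15} = 38760 · 1/16384 = 4845/2048.
Numerically: E[X] ≈ 2.366.

E[X] = C(20,6)·2^(1−C(6,2)) = 4845/2048 ≈ 2.366.


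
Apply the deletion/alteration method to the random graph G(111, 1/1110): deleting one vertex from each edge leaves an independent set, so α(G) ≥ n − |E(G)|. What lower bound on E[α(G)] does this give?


E[|E(G)|] = C(111, 2)·p = 6105 · (1/1110) = 11/2.
E[α(G)] ≥ n − E[|E(G)|] = 111 − 11/2 = 211/2.
Numerically: ≈ 105.500.
(This is only a lower bound; the true E[α(G)] may be larger.)

E[α(G)] ≥ 211/2 ≈ 105.500.


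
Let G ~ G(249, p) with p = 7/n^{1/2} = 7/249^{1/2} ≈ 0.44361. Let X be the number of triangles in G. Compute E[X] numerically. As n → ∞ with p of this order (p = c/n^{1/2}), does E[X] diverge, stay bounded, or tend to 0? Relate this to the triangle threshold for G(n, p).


Number of potential triangles: C(249, 3) = 2542124.
Each occurs with probability p³ ≈ (0.44361)³ ≈ 8.7296152e-02.
By linearity: E[X] = C(249, 3)·p³ ≈ 2542124 · 8.7296152e-02 ≈ 221917.64255.
Since α = 1/2 < 1, p = c/n^{1/2} ≫ 1/n is above the triangle threshold p ~ 1/n. Asymptotically E[X] ~ (c³/6)·n^{3(1−α)} = (7³/6)·n^{1.5} → ∞; triangles are abundant w.h.p.

E[X] ≈ 221917.64255; in regime p = Θ(1/n^{1/2}) E[X] diverges (above the triangle threshold p ~ 1/n).


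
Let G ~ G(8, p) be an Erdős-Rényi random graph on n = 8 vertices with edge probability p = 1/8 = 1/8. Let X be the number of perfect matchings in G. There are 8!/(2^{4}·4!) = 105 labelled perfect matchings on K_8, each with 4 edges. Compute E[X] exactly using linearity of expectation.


K_8 has 8!/(2^{4}·4!) = 105 labelled perfect matchings.
For each such perfect matching H, let X_H = 1 if all 4 edges of H are present in G. Then P[X_H = 1] = p^{4} = (1/8)^{4} = 1/4096.
By linearity: E[X] = Σ_H E[X_H] = 105 · p^{4} = 105 · 1/4096 = 105/4096.
Numerically: E[X] ≈ 0.025635.

E[X] = 105 · (1/8)^{4} = 105/4096 ≈ 0.025635.


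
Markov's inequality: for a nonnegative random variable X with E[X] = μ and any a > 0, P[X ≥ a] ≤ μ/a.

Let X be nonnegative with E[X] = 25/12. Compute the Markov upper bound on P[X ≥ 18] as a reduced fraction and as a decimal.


μ = E[X] = 25/12, a = 18.
Markov: P[X ≥ 18] ≤ μ/a = (25/12)/18 = 25/216.
Numerically: ≈ 0.115741.
(Since a = 18 > μ = 2.083333, the bound 25/216 is < 1 and informative.)

P[X ≥ 18] ≤ 25/216 ≈ 0.115741.


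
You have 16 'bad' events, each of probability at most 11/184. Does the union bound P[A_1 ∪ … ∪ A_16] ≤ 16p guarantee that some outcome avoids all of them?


Union bound: P[∪_{i=1}^{16} A_i] ≤ Σ_i P[A_i] ≤ 16·p = 16·(11/184) = 22/23.
Numerically: 22/23 ≈ 0.9565.
Is 22/23 < 1? YES.
Since P[∪ A_i] ≤ 22/23 < 1, the complement has P[∩ A_i^c] ≥ 1 − 22/23 = 1/23 > 0, so some outcome avoids every A_i.

16·p = 22/23 ≈ 0.9565; existence CERTIFIED by the union bound.


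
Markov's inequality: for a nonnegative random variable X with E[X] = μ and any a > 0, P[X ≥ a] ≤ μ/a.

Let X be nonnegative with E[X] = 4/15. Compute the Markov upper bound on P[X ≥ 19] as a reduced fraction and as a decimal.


μ = E[X] = 4/15, a = 19.
Markov: P[X ≥ 19] ≤ μ/a = (4/15)/19 = 4/285.
Numerically: ≈ 0.014035.
(Since a = 19 > μ = 0.266667, the bound 4/285 is < 1 and informative.)

P[X ≥ 19] ≤ 4/285 ≈ 0.014035.


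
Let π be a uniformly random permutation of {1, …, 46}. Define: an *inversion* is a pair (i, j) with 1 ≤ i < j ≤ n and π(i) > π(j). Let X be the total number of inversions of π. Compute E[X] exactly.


Write X = Σ X_I over the C(46, 2) = 1035 pairs i < j, with X_I the indicator of one inversion.
There are 1035 indicators.
For each fixed pair i < j, the values π(i) and π(j) are two distinct elements of {1, …, 46} in uniformly random order; by symmetry P[π(i) > π(j)] = 1/2.
By linearity: E[X] = 1035 · (1/2) = C(46, 2) · (1/2) = 1035/2 = 1035/2 ≈ 517.5000.

E[X] = 1035/2 = 517.5000.


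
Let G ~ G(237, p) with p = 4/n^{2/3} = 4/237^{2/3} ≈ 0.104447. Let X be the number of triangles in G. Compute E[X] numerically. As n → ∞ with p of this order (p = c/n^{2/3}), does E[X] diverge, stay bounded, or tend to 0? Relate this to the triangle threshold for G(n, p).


Number of potential triangles: C(237, 3) = 2190670.
Each occurs with probability p³ ≈ (0.104447)³ ≈ 1.13941854e-03.
By linearity: E[X] = C(237, 3)·p³ ≈ 2190670 · 1.13941854e-03 ≈ 2496.090014.
Since α = 2/3 < 1, p = c/n^{2/3} ≫ 1/n is above the triangle threshold p ~ 1/n. Asymptotically E[X] ~ (c³/6)·n^{3(1−α)} = (4³/6)·n^{1} → ∞; triangles are abundant w.h.p.

E[X] ≈ 2496.090014; in regime p = Θ(1/n^{2/3}) E[X] diverges (above the triangle threshold p ~ 1/n).
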